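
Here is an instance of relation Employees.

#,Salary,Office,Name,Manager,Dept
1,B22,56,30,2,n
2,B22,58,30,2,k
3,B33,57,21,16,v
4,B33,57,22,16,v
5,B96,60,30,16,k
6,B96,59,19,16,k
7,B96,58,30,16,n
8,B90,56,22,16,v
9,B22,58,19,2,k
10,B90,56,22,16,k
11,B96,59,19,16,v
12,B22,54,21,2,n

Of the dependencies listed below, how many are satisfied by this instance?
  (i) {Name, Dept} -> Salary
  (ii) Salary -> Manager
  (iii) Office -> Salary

1

(i) {Name, Dept} -> Salary: (Name=30, Dept=n): rows 1, 7 → Salary takes values {B22, B96} — violation; (Name=30, Dept=k): rows 2, 5 → Salary takes values {B22, B96} — violation; (Name=22, Dept=v): rows 4, 8 → Salary takes values {B33, B90} — violation; (Name=19, Dept=k): rows 6, 9 → Salary takes values {B96, B22} — violation — fails.
(ii) Salary -> Manager: every LHS value maps to a single RHS value — holds.
(iii) Office -> Salary: Office=56: rows 1, 8, 10 → Salary takes values {B22, B90} — violation; Office=58: rows 2, 7, 9 → Salary takes values {B22, B96} — violation — fails.
1 of the 3 dependencies holds.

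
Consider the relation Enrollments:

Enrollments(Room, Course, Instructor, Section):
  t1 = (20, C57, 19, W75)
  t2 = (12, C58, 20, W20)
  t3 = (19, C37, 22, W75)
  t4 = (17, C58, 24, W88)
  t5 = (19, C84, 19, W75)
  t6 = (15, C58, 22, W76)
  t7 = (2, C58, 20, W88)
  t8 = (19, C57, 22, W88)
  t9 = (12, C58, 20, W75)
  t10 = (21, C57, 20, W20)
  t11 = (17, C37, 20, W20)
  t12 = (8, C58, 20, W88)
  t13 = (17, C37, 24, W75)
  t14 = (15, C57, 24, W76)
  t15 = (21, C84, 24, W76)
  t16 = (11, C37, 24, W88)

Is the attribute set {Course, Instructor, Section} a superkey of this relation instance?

Rows 7 and 12 have the same {Course, Instructor, Section} value (Course=C58, Instructor=20, Section=W88) but are distinct tuples, so {Course, Instructor, Section} does not determine every attribute — not a superkey.

No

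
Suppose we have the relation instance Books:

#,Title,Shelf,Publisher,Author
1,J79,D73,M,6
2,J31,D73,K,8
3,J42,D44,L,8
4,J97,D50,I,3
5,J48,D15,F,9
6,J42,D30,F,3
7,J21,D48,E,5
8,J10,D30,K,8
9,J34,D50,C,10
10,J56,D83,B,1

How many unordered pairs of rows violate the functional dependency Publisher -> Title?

2

Publisher=K: violating pairs (2,8) — 1 pair.
Publisher=F: violating pairs (5,6) — 1 pair.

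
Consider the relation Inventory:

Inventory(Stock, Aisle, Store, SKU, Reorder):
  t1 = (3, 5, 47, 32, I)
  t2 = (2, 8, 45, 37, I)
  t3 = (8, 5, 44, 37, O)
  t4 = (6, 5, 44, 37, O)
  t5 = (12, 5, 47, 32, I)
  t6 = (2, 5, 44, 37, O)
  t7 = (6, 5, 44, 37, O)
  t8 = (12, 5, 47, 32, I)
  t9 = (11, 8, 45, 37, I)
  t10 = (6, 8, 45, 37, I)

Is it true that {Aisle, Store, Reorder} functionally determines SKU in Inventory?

(Aisle=5, Store=47, Reorder=I): rows 1, 5, 8 → SKU = 32, 32, 32 ✓
(Aisle=8, Store=45, Reorder=I): rows 2, 9, 10 → SKU = 37, 37, 37 ✓
(Aisle=5, Store=44, Reorder=O): rows 3, 4, 6, 7 → SKU = 37, 37, 37, 37 ✓
Every {Aisle, Store, Reorder} value is associated with a single SKU value, so {Aisle, Store, Reorder} → SKU holds.

Yes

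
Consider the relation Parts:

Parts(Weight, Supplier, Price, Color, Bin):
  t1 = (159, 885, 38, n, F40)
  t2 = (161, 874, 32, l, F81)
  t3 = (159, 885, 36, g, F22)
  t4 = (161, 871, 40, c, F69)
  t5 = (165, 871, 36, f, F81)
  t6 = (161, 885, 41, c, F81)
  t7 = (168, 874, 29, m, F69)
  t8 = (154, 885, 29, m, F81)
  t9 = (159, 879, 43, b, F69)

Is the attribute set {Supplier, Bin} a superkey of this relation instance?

Rows 6 and 8 have the same {Supplier, Bin} value (Supplier=885, Bin=F81) but are distinct tuples, so {Supplier, Bin} does not determine every attribute — not a superkey.

No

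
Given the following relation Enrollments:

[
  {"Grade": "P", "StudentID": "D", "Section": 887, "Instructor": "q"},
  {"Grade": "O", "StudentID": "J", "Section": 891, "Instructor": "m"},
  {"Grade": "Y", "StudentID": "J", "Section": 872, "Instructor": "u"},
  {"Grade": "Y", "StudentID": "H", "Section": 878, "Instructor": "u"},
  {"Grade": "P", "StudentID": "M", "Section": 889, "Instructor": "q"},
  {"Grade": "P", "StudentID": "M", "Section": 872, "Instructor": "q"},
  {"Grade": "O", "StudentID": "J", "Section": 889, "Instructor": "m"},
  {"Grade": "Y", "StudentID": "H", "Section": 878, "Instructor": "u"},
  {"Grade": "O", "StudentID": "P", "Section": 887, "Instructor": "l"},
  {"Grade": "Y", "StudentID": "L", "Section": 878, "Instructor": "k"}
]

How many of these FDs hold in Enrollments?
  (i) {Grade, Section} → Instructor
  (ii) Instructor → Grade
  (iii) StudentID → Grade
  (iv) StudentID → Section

(i) {Grade, Section} → Instructor: (Grade=Y, Section=878): 3 rows → Instructor takes values {u, k} — violation — fails.
(ii) Instructor → Grade: every LHS value maps to a single RHS value — holds.
(iii) StudentID → Grade: StudentID=J: 3 rows → Grade takes values {O, Y} — violation — fails.
(iv) StudentID → Section: StudentID=J: 3 rows → Section takes values {891, 872, 889} — violation; StudentID=M: 2 rows → Section takes values {889, 872} — violation — fails.
1 of the 4 dependencies holds.

1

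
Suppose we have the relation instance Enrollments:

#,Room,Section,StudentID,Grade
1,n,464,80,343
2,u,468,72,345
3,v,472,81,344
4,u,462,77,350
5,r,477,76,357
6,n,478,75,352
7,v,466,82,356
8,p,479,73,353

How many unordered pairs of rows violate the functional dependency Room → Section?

3

Room=n: violating pairs (1,6) — 1 pair.
Room=u: violating pairs (2,4) — 1 pair.
Room=v: violating pairs (3,7) — 1 pair.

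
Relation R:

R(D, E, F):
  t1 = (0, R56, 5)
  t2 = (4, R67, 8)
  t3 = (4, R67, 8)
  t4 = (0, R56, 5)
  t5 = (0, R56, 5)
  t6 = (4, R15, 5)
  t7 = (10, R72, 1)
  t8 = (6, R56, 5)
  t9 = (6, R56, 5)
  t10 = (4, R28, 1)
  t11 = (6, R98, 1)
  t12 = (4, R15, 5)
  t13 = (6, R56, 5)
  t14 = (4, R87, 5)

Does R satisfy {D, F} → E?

(D=0, F=5): rows 1, 4, 5 → E = R56, R56, R56 ✓
(D=4, F=8): rows 2, 3 → E = R67, R67 ✓
(D=4, F=5): rows 6, 12, 14 → E takes values {R15, R87} — violation
(D=10, F=1): row 7 → E = R72 ✓
(D=6, F=5): rows 8, 9, 13 → E = R56, R56, R56 ✓
(D=4, F=1): row 10 → E = R28 ✓
(D=6, F=1): row 11 → E = R98 ✓
Two rows agree on {D, F} but differ on E, so {D, F} → E does not hold.

No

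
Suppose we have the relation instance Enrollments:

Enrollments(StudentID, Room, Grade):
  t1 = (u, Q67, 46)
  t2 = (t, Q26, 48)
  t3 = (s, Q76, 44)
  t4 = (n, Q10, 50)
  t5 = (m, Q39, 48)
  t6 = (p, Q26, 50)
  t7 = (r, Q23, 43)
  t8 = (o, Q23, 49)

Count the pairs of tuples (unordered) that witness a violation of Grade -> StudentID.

2

Grade=48: violating pairs (2,5) — 1 pair.
Grade=50: violating pairs (4,6) — 1 pair.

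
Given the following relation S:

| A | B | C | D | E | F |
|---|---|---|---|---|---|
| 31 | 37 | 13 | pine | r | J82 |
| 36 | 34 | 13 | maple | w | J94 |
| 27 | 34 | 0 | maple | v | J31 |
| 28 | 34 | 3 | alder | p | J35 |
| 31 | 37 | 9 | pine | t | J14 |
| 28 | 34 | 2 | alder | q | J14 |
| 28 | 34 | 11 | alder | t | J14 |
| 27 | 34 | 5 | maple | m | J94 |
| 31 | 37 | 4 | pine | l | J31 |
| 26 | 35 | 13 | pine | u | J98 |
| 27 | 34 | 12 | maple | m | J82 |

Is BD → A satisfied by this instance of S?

(B=37, D=pine): 3 rows → A = 31, 31, 31 ✓
(B=34, D=maple): 4 rows → A takes values {36, 27} — violation
(B=34, D=alder): 3 rows → A = 28, 28, 28 ✓
(B=35, D=pine): 1 row → A = 26 ✓
Two rows agree on BD but differ on A, so BD → A does not hold.

No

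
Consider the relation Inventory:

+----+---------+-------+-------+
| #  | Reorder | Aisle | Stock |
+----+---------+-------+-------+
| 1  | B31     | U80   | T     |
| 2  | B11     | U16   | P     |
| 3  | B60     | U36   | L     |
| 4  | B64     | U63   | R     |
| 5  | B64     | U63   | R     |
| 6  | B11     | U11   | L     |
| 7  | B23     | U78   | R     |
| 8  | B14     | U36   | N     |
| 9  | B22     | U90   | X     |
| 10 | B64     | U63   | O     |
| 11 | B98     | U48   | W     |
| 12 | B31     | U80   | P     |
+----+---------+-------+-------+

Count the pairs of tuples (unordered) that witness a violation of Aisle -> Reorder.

1

Aisle=U80: all 2 rows agree on Reorder — 0 pairs.
Aisle=U36: violating pairs (3,8) — 1 pair.
Aisle=U63: all 3 rows agree on Reorder — 0 pairs.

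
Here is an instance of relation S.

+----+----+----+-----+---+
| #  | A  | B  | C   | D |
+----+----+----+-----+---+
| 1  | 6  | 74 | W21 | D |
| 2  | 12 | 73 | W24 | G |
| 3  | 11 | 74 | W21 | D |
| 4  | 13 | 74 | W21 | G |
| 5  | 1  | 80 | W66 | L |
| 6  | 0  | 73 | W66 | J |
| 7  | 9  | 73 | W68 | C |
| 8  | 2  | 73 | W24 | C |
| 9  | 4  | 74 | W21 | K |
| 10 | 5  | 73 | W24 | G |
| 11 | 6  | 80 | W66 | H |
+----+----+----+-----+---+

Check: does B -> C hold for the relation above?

No

B=74: rows 1, 3, 4, 9 → C = W21, W21, W21, W21 ✓
B=73: rows 2, 6, 7, 8, 10 → C takes values {W24, W66, W68} — violation
B=80: rows 5, 11 → C = W66, W66 ✓
Two rows agree on B but differ on C, so B -> C does not hold.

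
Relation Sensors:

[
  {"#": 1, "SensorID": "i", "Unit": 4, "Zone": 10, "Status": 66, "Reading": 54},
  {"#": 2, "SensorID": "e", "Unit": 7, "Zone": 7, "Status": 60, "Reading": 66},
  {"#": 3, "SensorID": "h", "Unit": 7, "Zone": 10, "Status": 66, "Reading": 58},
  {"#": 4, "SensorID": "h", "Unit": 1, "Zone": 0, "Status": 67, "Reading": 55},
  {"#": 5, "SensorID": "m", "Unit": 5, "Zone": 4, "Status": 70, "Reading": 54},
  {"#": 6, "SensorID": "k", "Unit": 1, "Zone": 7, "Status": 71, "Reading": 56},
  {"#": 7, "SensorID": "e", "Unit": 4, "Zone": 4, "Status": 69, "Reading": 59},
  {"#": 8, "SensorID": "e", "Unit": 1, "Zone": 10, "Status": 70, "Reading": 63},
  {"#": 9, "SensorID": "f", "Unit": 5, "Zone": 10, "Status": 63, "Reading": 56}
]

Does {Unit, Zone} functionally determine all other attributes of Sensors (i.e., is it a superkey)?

Yes

All 9 rows have distinct {Unit, Zone} values, so {Unit, Zone} → (all attributes) holds and {Unit, Zone} is a superkey.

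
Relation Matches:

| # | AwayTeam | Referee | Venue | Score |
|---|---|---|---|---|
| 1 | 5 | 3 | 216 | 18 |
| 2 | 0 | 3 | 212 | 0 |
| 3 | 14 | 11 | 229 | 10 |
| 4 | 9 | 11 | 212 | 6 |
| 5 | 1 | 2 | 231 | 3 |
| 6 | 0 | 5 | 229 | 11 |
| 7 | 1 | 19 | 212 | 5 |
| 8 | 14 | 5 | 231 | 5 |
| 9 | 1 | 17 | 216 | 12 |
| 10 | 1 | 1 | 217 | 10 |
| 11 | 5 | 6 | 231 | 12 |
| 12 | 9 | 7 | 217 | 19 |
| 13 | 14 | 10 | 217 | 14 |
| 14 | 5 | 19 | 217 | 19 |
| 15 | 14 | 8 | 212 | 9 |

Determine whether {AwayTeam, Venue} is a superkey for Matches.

All 15 rows have distinct {AwayTeam, Venue} values, so {AwayTeam, Venue} → (all attributes) holds and {AwayTeam, Venue} is a superkey.

Yes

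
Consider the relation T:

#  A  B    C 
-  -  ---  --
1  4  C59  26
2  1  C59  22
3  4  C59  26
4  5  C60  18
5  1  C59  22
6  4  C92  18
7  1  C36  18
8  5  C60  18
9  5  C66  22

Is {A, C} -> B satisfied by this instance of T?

(A=4, C=26): rows 1, 3 → B = C59, C59 ✓
(A=1, C=22): rows 2, 5 → B = C59, C59 ✓
(A=5, C=18): rows 4, 8 → B = C60, C60 ✓
(A=4, C=18): row 6 → B = C92 ✓
(A=1, C=18): row 7 → B = C36 ✓
(A=5, C=22): row 9 → B = C66 ✓
Every {A, C} value is associated with a single B value, so {A, C} -> B holds.

Yes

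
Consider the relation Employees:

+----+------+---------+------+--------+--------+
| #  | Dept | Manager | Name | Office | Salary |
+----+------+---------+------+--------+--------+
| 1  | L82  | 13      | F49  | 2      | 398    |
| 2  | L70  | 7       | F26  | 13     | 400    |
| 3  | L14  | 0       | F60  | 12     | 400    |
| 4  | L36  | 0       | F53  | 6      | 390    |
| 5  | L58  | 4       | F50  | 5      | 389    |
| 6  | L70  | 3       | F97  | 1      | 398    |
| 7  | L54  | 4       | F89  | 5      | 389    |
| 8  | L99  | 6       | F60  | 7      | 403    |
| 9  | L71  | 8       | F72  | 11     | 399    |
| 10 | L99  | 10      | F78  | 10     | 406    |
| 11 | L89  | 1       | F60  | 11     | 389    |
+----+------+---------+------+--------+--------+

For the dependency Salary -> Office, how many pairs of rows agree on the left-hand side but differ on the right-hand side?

Salary=398: violating pairs (1,6) — 1 pair.
Salary=400: violating pairs (2,3) — 1 pair.
Salary=389: violating pairs (5,11), (7,11) — 2 pairs.

4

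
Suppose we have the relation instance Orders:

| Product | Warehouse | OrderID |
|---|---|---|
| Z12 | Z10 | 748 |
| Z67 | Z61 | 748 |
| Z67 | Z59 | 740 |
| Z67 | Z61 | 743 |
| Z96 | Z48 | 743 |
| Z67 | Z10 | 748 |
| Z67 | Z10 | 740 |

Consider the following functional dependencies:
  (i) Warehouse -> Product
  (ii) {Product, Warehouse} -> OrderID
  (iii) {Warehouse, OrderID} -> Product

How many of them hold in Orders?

0

(i) Warehouse -> Product: Warehouse=Z10: 3 rows → Product takes values {Z12, Z67} — violation — fails.
(ii) {Product, Warehouse} -> OrderID: (Product=Z67, Warehouse=Z61): 2 rows → OrderID takes values {748, 743} — violation; (Product=Z67, Warehouse=Z10): 2 rows → OrderID takes values {748, 740} — violation — fails.
(iii) {Warehouse, OrderID} -> Product: (Warehouse=Z10, OrderID=748): 2 rows → Product takes values {Z12, Z67} — violation — fails.
None of the 3 dependencies hold.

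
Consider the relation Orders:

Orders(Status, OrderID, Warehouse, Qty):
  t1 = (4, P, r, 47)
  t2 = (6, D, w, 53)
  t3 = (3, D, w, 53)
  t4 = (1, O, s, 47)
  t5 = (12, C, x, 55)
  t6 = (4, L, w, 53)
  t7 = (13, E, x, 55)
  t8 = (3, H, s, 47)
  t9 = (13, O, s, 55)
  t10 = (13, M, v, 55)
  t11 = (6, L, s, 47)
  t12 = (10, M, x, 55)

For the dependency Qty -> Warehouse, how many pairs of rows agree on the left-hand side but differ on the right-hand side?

Qty=47: violating pairs (1,4), (1,8), (1,11) — 3 pairs.
Qty=53: all 3 rows agree on Warehouse — 0 pairs.
Qty=55: violating pairs (5,9), (5,10), (7,9), (7,10), (9,10), (9,12), (10,12) — 7 pairs.

10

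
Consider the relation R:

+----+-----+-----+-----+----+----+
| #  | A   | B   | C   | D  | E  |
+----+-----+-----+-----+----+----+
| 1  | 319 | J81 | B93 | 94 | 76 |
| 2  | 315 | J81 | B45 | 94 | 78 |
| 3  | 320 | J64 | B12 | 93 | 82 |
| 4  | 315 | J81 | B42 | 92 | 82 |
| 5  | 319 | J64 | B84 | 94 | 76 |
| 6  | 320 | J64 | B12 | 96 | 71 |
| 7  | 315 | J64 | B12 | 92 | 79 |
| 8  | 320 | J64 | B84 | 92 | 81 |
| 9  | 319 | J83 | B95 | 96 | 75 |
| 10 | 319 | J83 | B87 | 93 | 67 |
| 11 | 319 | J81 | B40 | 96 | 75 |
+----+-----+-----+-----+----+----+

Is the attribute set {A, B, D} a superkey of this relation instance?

Yes

All 11 rows have distinct {A, B, D} values, so {A, B, D} → (all attributes) holds and {A, B, D} is a superkey.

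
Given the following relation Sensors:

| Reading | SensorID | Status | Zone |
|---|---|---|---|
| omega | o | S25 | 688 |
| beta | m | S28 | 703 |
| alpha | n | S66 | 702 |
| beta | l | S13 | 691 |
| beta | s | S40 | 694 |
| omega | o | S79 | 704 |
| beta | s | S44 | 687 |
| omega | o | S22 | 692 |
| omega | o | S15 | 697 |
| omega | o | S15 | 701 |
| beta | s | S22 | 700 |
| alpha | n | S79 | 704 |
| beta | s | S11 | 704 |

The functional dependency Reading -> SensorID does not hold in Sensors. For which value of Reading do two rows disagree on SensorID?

beta

Reading=omega: 5 rows → SensorID = o, o, o, o, o ✓
Reading=beta: 6 rows → SensorID takes values {m, l, s} — violation
Reading=alpha: 2 rows → SensorID = n, n ✓
The only Reading value with inconsistent SensorID is Reading=beta.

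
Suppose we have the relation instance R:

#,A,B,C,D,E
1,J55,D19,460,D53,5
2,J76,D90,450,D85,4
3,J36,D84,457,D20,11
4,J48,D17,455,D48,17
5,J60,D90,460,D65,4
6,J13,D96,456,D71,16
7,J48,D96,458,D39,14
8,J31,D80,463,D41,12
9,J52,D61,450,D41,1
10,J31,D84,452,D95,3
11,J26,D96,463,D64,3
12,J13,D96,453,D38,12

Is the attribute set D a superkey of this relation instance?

No

Rows 8 and 9 have the same D value D=D41 but are distinct tuples, so D does not determine every attribute — not a superkey.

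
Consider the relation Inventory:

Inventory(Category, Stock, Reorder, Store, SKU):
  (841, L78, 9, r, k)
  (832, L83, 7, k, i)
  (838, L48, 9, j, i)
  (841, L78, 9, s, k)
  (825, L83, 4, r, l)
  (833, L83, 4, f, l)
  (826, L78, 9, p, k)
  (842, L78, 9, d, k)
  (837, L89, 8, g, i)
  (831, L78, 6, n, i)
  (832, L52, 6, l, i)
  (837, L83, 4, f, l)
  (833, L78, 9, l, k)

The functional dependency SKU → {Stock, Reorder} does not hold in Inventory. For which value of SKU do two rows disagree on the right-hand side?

i

SKU=k: 5 rows → {Stock,Reorder} = (L78, 9), (L78, 9), (L78, 9), (L78, 9), (L78, 9) ✓
SKU=i: 5 rows → {Stock,Reorder} takes values {(L83, 7), (L48, 9), (L89, 8), (L78, 6), (L52, 6)} — violation
SKU=l: 3 rows → {Stock,Reorder} = (L83, 4), (L83, 4), (L83, 4) ✓
The only SKU value with inconsistent RHS is SKU=i.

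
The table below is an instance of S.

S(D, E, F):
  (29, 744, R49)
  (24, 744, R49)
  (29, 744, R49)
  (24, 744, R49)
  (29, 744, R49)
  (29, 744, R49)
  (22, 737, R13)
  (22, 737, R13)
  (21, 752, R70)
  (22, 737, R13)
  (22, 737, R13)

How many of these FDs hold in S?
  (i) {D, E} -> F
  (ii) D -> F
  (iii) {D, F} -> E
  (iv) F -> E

4

(i) {D, E} -> F: every LHS value maps to a single RHS value — holds.
(ii) D -> F: every LHS value maps to a single RHS value — holds.
(iii) {D, F} -> E: every LHS value maps to a single RHS value — holds.
(iv) F -> E: every LHS value maps to a single RHS value — holds.
4 of the 4 dependencies hold.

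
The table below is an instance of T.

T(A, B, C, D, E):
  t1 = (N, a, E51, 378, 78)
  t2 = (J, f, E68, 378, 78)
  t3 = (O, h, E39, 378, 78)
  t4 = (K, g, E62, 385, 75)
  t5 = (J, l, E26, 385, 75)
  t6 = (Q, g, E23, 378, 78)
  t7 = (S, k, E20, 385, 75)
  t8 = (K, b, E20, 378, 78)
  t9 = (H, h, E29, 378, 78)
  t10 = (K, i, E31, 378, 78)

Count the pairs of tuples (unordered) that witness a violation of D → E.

0

D=378: all 7 rows agree on E — 0 pairs.
D=385: all 3 rows agree on E — 0 pairs.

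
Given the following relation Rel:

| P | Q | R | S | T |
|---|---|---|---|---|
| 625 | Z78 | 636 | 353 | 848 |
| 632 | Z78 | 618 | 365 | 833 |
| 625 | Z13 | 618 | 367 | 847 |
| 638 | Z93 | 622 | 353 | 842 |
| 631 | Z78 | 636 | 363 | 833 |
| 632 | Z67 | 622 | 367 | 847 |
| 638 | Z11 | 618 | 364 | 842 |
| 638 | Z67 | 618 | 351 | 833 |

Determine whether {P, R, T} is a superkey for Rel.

All 8 rows have distinct {P, R, T} values, so {P, R, T} → (all attributes) holds and {P, R, T} is a superkey.

Yes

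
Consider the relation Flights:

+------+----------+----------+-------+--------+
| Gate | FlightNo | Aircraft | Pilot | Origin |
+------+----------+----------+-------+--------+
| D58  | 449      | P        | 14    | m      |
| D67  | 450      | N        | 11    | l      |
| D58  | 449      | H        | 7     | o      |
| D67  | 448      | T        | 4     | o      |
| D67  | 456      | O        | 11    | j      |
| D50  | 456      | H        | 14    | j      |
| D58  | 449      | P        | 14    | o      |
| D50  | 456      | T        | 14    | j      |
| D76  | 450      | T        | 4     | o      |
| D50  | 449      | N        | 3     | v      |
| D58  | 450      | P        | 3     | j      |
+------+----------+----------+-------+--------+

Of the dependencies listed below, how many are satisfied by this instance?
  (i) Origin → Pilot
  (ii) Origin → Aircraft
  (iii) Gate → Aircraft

0

(i) Origin → Pilot: Origin=o: 4 rows → Pilot takes values {7, 4, 14} — violation; Origin=j: 4 rows → Pilot takes values {11, 14, 3} — violation — fails.
(ii) Origin → Aircraft: Origin=o: 4 rows → Aircraft takes values {H, T, P} — violation; Origin=j: 4 rows → Aircraft takes values {O, H, T, P} — violation — fails.
(iii) Gate → Aircraft: Gate=D58: 4 rows → Aircraft takes values {P, H} — violation; Gate=D67: 3 rows → Aircraft takes values {N, T, O} — violation; Gate=D50: 3 rows → Aircraft takes values {H, T, N} — violation — fails.
None of the 3 dependencies hold.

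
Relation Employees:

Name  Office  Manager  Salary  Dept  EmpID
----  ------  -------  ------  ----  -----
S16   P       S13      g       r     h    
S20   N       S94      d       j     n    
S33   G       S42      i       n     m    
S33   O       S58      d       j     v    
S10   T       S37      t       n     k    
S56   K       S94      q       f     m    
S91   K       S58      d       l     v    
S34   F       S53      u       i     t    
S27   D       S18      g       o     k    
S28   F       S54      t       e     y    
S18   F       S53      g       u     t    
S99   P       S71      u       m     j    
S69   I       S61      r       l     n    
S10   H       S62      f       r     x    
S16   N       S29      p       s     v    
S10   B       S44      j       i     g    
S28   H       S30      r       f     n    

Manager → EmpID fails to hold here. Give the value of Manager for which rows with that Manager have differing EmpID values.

Manager=S13: 1 row → EmpID = h ✓
Manager=S94: 2 rows → EmpID takes values {n, m} — violation
Manager=S42: 1 row → EmpID = m ✓
Manager=S58: 2 rows → EmpID = v, v ✓
Manager=S37: 1 row → EmpID = k ✓
Manager=S53: 2 rows → EmpID = t, t ✓
Manager=S18: 1 row → EmpID = k ✓
Manager=S54: 1 row → EmpID = y ✓
Manager=S71: 1 row → EmpID = j ✓
Manager=S61: 1 row → EmpID = n ✓
Manager=S62: 1 row → EmpID = x ✓
Manager=S29: 1 row → EmpID = v ✓
Manager=S44: 1 row → EmpID = g ✓
Manager=S30: 1 row → EmpID = n ✓
The only Manager value with inconsistent EmpID is Manager=S94.

S94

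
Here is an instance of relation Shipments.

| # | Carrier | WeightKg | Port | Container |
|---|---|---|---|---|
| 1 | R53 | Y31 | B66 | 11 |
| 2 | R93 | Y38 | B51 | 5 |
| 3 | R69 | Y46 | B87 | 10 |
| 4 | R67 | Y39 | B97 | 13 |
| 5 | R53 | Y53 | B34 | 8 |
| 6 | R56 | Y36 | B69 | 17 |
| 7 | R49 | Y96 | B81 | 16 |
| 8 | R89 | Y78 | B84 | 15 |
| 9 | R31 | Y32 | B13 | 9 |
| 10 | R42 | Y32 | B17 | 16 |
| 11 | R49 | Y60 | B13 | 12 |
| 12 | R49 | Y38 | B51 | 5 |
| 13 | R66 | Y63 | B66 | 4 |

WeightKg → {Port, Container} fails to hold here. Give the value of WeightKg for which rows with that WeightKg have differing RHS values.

WeightKg=Y31: row 1 → {Port,Container} = (B66, 11) ✓
WeightKg=Y38: rows 2, 12 → {Port,Container} = (B51, 5), (B51, 5) ✓
WeightKg=Y46: row 3 → {Port,Container} = (B87, 10) ✓
WeightKg=Y39: row 4 → {Port,Container} = (B97, 13) ✓
WeightKg=Y53: row 5 → {Port,Container} = (B34, 8) ✓
WeightKg=Y36: row 6 → {Port,Container} = (B69, 17) ✓
WeightKg=Y96: row 7 → {Port,Container} = (B81, 16) ✓
WeightKg=Y78: row 8 → {Port,Container} = (B84, 15) ✓
WeightKg=Y32: rows 9, 10 → {Port,Container} takes values {(B13, 9), (B17, 16)} — violation
WeightKg=Y60: row 11 → {Port,Container} = (B13, 12) ✓
WeightKg=Y63: row 13 → {Port,Container} = (B66, 4) ✓
The only WeightKg value with inconsistent RHS is WeightKg=Y32.

Y32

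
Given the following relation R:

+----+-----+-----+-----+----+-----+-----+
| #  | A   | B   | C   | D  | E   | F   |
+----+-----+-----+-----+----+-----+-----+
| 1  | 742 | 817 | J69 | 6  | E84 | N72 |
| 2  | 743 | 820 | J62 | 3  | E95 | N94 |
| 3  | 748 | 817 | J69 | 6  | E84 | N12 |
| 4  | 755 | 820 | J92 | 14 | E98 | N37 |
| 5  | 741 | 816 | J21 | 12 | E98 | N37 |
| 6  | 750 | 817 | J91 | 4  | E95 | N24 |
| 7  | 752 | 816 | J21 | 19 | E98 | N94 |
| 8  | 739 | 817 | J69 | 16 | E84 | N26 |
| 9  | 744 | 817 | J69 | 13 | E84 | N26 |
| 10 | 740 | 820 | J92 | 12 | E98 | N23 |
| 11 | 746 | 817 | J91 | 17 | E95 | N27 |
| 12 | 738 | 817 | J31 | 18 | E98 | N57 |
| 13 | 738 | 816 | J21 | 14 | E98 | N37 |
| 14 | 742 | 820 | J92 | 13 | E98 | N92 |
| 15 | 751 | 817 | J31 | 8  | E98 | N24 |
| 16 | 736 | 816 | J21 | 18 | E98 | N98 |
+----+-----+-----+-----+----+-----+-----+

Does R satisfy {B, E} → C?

(B=817, E=E84): rows 1, 3, 8, 9 → C = J69, J69, J69, J69 ✓
(B=820, E=E95): row 2 → C = J62 ✓
(B=820, E=E98): rows 4, 10, 14 → C = J92, J92, J92 ✓
(B=816, E=E98): rows 5, 7, 13, 16 → C = J21, J21, J21, J21 ✓
(B=817, E=E95): rows 6, 11 → C = J91, J91 ✓
(B=817, E=E98): rows 12, 15 → C = J31, J31 ✓
Every {B, E} value is associated with a single C value, so {B, E} → C holds.

Yes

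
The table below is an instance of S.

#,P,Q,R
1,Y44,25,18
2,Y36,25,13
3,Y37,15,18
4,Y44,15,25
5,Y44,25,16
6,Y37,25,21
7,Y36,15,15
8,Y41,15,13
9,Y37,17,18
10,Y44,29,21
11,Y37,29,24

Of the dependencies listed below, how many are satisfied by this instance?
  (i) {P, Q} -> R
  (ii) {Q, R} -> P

(i) {P, Q} -> R: (P=Y44, Q=25): rows 1, 5 → R takes values {18, 16} — violation — fails.
(ii) {Q, R} -> P: every LHS value maps to a single RHS value — holds.
1 of the 2 dependencies holds.

1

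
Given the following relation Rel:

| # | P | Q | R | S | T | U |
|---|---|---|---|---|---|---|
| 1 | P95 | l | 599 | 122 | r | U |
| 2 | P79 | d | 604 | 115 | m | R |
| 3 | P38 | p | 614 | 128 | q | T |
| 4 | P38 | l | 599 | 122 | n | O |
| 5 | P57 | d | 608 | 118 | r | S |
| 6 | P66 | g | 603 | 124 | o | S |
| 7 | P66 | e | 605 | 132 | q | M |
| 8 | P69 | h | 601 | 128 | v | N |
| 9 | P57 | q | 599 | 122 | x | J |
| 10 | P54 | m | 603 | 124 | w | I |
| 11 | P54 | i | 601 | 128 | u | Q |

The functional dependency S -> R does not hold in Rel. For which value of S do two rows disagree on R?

128

S=122: rows 1, 4, 9 → R = 599, 599, 599 ✓
S=115: row 2 → R = 604 ✓
S=128: rows 3, 8, 11 → R takes values {614, 601} — violation
S=118: row 5 → R = 608 ✓
S=124: rows 6, 10 → R = 603, 603 ✓
S=132: row 7 → R = 605 ✓
The only S value with inconsistent R is S=128.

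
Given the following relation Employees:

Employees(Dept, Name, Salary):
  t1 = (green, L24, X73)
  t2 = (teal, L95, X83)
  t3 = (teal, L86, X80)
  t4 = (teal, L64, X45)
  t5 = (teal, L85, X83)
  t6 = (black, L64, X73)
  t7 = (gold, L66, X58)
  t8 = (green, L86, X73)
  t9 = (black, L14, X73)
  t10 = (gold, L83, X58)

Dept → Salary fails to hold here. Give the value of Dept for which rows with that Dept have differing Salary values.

Dept=green: rows 1, 8 → Salary = X73, X73 ✓
Dept=teal: rows 2, 3, 4, 5 → Salary takes values {X83, X80, X45} — violation
Dept=black: rows 6, 9 → Salary = X73, X73 ✓
Dept=gold: rows 7, 10 → Salary = X58, X58 ✓
The only Dept value with inconsistent Salary is Dept=teal.

teal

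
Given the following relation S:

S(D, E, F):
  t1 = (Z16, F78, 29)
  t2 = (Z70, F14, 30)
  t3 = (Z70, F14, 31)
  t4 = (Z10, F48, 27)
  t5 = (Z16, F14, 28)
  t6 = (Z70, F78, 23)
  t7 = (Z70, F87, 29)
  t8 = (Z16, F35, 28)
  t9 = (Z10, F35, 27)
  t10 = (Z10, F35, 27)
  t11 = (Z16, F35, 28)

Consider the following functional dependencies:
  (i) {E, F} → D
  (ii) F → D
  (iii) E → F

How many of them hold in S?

1

(i) {E, F} → D: every LHS value maps to a single RHS value — holds.
(ii) F → D: F=29: rows 1, 7 → D takes values {Z16, Z70} — violation — fails.
(iii) E → F: E=F78: rows 1, 6 → F takes values {29, 23} — violation; E=F14: rows 2, 3, 5 → F takes values {30, 31, 28} — violation; E=F35: rows 8, 9, 10, 11 → F takes values {28, 27} — violation — fails.
1 of the 3 dependencies holds.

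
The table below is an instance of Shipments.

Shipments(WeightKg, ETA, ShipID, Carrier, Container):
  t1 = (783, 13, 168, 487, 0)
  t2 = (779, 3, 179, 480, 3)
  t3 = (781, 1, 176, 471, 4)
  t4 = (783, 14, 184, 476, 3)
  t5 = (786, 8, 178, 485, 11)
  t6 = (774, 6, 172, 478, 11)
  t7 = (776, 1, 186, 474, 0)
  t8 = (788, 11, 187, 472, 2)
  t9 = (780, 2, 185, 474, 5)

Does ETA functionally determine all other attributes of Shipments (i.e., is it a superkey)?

No

Rows 3 and 7 have the same ETA value ETA=1 but are distinct tuples, so ETA does not determine every attribute — not a superkey.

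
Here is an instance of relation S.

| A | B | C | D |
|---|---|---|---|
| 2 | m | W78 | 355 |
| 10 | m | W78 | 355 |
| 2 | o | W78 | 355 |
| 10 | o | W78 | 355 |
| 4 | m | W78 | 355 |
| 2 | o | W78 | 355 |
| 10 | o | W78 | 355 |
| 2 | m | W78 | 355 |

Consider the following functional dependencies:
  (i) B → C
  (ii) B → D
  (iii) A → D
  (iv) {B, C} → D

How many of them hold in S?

4

(i) B → C: every LHS value maps to a single RHS value — holds.
(ii) B → D: every LHS value maps to a single RHS value — holds.
(iii) A → D: every LHS value maps to a single RHS value — holds.
(iv) {B, C} → D: every LHS value maps to a single RHS value — holds.
4 of the 4 dependencies hold.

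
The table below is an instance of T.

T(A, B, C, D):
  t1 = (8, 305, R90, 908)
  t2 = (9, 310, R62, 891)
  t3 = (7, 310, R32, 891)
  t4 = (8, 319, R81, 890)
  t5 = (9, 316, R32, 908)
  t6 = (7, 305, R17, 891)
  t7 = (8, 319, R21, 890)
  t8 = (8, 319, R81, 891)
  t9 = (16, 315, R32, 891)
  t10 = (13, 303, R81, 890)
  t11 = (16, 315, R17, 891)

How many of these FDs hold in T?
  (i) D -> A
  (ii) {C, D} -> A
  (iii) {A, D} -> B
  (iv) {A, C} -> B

(i) D -> A: D=908: rows 1, 5 → A takes values {8, 9} — violation; D=891: rows 2, 3, 6, 8, 9, 11 → A takes values {9, 7, 8, 16} — violation; D=890: rows 4, 7, 10 → A takes values {8, 13} — violation — fails.
(ii) {C, D} -> A: (C=R32, D=891): rows 3, 9 → A takes values {7, 16} — violation; (C=R81, D=890): rows 4, 10 → A takes values {8, 13} — violation; (C=R17, D=891): rows 6, 11 → A takes values {7, 16} — violation — fails.
(iii) {A, D} -> B: (A=7, D=891): rows 3, 6 → B takes values {310, 305} — violation — fails.
(iv) {A, C} -> B: every LHS value maps to a single RHS value — holds.
1 of the 4 dependencies holds.

1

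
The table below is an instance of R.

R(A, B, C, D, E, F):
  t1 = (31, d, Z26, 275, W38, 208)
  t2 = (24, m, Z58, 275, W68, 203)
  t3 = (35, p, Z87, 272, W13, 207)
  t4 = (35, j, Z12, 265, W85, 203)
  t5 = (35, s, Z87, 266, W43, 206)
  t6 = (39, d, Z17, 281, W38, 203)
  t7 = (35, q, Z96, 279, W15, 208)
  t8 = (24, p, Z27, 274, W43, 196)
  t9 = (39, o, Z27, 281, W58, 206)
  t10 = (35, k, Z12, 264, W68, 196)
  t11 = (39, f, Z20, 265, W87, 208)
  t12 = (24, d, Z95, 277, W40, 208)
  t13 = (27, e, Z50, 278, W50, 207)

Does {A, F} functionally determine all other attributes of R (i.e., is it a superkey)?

All 13 rows have distinct {A, F} values, so {A, F} → (all attributes) holds and {A, F} is a superkey.

Yes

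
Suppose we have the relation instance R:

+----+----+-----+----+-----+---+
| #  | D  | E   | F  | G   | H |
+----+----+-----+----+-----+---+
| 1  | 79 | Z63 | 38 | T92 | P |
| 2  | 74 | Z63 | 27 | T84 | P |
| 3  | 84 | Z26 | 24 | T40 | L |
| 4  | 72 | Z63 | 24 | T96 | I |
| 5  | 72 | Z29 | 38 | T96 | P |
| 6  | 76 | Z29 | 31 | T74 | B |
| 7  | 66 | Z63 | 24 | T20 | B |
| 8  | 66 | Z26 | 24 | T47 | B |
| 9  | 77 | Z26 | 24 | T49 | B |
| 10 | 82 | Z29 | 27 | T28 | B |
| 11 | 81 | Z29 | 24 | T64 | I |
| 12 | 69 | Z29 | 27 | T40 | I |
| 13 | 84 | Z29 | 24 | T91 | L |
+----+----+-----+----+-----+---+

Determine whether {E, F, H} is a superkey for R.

No

Rows 8 and 9 have the same {E, F, H} value (E=Z26, F=24, H=B) but are distinct tuples, so {E, F, H} does not determine every attribute — not a superkey.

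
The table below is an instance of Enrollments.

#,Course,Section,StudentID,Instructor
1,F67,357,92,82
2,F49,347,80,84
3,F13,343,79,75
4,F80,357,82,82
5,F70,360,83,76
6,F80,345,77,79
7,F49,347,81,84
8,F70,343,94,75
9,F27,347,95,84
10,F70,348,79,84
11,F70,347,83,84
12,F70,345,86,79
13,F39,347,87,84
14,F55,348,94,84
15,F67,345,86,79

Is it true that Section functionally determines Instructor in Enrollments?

Section=357: rows 1, 4 → Instructor = 82, 82 ✓
Section=347: rows 2, 7, 9, 11, 13 → Instructor = 84, 84, 84, 84, 84 ✓
Section=343: rows 3, 8 → Instructor = 75, 75 ✓
Section=360: row 5 → Instructor = 76 ✓
Section=345: rows 6, 12, 15 → Instructor = 79, 79, 79 ✓
Section=348: rows 10, 14 → Instructor = 84, 84 ✓
Every Section value is associated with a single Instructor value, so Section -> Instructor holds.

Yes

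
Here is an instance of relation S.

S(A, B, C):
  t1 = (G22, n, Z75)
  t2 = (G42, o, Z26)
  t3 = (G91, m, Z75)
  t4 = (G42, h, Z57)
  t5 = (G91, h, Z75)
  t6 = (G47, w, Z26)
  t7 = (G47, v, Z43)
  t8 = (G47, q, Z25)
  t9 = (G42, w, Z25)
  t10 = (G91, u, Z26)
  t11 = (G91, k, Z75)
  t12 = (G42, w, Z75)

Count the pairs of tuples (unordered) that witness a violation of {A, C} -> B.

(A=G91, C=Z75): violating pairs (3,5), (3,11), (5,11) — 3 pairs.

3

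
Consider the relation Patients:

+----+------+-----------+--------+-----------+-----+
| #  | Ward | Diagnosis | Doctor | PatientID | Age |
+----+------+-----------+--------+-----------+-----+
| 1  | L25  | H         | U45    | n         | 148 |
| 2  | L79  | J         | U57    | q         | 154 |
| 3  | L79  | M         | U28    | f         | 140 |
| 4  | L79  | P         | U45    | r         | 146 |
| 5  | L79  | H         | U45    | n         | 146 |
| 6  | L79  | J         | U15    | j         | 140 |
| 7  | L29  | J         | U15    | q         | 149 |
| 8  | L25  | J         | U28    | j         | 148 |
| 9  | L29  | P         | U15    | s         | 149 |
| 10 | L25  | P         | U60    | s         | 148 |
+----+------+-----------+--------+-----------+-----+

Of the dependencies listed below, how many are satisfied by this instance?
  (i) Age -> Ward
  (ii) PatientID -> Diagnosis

2

(i) Age -> Ward: every LHS value maps to a single RHS value — holds.
(ii) PatientID -> Diagnosis: every LHS value maps to a single RHS value — holds.
2 of the 2 dependencies hold.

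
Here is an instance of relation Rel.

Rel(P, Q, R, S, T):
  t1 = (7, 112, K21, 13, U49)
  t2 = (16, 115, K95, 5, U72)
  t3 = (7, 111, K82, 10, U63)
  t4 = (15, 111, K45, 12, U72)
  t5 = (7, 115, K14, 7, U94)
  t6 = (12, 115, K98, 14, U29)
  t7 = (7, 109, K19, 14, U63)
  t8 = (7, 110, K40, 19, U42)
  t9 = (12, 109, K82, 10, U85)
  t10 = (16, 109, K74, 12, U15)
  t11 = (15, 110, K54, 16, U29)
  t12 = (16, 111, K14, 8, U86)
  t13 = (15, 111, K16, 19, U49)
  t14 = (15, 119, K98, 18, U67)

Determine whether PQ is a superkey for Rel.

Rows 4 and 13 have the same PQ value (P=15, Q=111) but are distinct tuples, so PQ does not determine every attribute — not a superkey.

No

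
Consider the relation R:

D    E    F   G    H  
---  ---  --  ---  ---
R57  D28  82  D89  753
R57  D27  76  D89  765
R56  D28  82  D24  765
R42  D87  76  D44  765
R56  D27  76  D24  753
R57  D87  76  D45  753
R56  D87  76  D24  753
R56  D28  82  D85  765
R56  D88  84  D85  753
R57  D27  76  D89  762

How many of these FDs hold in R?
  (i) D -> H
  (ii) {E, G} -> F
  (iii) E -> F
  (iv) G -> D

3

(i) D -> H: D=R57: 4 rows → H takes values {753, 765, 762} — violation; D=R56: 5 rows → H takes values {765, 753} — violation — fails.
(ii) {E, G} -> F: every LHS value maps to a single RHS value — holds.
(iii) E -> F: every LHS value maps to a single RHS value — holds.
(iv) G -> D: every LHS value maps to a single RHS value — holds.
3 of the 4 dependencies hold.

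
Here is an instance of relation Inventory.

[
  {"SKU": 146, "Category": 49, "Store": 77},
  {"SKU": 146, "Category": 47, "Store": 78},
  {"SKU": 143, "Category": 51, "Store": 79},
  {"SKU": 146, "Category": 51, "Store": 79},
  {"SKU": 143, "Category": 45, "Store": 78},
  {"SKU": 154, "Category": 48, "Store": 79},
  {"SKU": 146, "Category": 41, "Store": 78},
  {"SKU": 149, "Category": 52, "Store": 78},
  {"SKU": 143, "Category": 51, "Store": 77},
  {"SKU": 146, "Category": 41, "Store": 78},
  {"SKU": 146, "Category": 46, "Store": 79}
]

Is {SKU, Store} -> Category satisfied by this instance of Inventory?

No

(SKU=146, Store=77): 1 row → Category = 49 ✓
(SKU=146, Store=78): 3 rows → Category takes values {47, 41} — violation
(SKU=143, Store=79): 1 row → Category = 51 ✓
(SKU=146, Store=79): 2 rows → Category takes values {51, 46} — violation
(SKU=143, Store=78): 1 row → Category = 45 ✓
(SKU=154, Store=79): 1 row → Category = 48 ✓
(SKU=149, Store=78): 1 row → Category = 52 ✓
(SKU=143, Store=77): 1 row → Category = 51 ✓
Two rows agree on {SKU, Store} but differ on Category, so {SKU, Store} -> Category does not hold.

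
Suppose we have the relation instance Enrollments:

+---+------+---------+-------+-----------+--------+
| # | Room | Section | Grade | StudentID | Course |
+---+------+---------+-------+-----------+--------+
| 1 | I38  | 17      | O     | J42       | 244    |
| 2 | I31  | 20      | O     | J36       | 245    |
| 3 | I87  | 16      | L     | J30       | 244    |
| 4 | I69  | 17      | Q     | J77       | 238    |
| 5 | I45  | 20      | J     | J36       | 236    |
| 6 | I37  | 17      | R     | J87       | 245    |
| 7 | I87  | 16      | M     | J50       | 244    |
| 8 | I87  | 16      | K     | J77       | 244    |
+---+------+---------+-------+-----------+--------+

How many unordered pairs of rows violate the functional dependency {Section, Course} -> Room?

(Section=16, Course=244): all 3 rows agree on Room — 0 pairs.

0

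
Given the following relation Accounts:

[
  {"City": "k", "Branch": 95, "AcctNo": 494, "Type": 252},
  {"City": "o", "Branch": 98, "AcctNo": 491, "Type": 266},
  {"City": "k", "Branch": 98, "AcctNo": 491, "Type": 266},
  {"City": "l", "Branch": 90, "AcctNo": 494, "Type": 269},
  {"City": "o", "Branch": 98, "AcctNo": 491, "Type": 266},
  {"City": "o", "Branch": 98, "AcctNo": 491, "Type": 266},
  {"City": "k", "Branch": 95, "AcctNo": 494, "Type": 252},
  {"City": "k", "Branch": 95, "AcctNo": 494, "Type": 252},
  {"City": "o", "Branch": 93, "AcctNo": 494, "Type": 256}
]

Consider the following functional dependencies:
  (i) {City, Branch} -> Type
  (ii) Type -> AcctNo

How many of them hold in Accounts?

2

(i) {City, Branch} -> Type: every LHS value maps to a single RHS value — holds.
(ii) Type -> AcctNo: every LHS value maps to a single RHS value — holds.
2 of the 2 dependencies hold.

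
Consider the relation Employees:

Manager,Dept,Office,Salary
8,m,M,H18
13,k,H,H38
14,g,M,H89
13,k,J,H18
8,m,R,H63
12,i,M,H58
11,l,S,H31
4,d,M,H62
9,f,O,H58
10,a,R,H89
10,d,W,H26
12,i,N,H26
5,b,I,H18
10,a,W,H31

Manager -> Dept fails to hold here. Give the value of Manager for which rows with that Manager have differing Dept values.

10

Manager=8: 2 rows → Dept = m, m ✓
Manager=13: 2 rows → Dept = k, k ✓
Manager=14: 1 row → Dept = g ✓
Manager=12: 2 rows → Dept = i, i ✓
Manager=11: 1 row → Dept = l ✓
Manager=4: 1 row → Dept = d ✓
Manager=9: 1 row → Dept = f ✓
Manager=10: 3 rows → Dept takes values {a, d} — violation
Manager=5: 1 row → Dept = b ✓
The only Manager value with inconsistent Dept is Manager=10.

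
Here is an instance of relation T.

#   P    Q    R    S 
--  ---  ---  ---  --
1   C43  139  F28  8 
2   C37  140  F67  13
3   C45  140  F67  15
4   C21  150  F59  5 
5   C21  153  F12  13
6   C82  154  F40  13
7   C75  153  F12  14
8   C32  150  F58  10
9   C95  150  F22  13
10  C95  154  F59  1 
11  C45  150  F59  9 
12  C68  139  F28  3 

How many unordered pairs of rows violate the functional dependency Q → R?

Q=139: all 2 rows agree on R — 0 pairs.
Q=140: all 2 rows agree on R — 0 pairs.
Q=150: violating pairs (4,8), (4,9), (8,9), (8,11), (9,11) — 5 pairs.
Q=153: all 2 rows agree on R — 0 pairs.
Q=154: violating pairs (6,10) — 1 pair.

6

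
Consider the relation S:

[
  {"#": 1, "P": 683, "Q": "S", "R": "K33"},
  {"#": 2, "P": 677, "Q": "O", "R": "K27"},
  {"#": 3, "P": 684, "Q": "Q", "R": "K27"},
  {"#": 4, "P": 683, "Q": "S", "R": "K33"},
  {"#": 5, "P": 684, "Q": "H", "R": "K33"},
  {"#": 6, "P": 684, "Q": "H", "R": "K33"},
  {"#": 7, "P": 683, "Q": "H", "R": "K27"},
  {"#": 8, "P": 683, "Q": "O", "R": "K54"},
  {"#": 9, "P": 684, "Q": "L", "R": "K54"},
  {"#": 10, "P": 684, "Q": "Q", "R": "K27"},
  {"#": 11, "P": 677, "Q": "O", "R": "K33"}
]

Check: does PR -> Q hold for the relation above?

Yes

(P=683, R=K33): rows 1, 4 → Q = S, S ✓
(P=677, R=K27): row 2 → Q = O ✓
(P=684, R=K27): rows 3, 10 → Q = Q, Q ✓
(P=684, R=K33): rows 5, 6 → Q = H, H ✓
(P=683, R=K27): row 7 → Q = H ✓
(P=683, R=K54): row 8 → Q = O ✓
(P=684, R=K54): row 9 → Q = L ✓
(P=677, R=K33): row 11 → Q = O ✓
Every PR value is associated with a single Q value, so PR -> Q holds.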